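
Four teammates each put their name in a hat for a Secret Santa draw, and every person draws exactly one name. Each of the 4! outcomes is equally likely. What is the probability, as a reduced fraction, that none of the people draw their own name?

Favorable outcomes: !4 = 9.
Total outcomes: 4! = 24.
Probability = 9/24 = 3/8.

3/8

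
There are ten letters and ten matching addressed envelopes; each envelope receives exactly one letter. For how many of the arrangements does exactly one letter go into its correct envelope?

1334960

Choose which one of the 10 is fixed: C(10,1) = 10.
The remaining 9 must be deranged: !9 = 133496.
Total: 10 × 133496 = 1334960.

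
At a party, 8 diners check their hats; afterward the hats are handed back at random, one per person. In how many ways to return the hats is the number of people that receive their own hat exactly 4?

630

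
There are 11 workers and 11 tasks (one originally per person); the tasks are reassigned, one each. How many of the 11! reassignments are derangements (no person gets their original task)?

Recurrence: !11 = 10·(!10 + !9).
!11 = 10·(1334961 + 133496) = 10·1468457 = 14684570

14684570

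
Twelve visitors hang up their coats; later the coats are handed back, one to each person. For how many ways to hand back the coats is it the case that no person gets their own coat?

!12 = 12! · Σ_{k=0}^{12} (-1)^k/k!
= 12! - 12!/1! + 12!/2! - 12!/3! + 12!/4! - 12!/5! + 12!/6! - 12!/7! + 12!/8! - 12!/9! + 12!/10! - 12!/11! + 12!/12!
= 479001600 - 479001600 + 239500800 - 79833600 + 19958400 - 3991680 + 665280 - 95040 + 11880 - 1320 + 132 - 12 + 1
= 176214841

176214841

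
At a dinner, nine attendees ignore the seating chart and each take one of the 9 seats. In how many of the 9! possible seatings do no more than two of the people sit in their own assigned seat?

333737

# with exactly i fixed is C(9,i)·!(9-i); sum over i=0..2:
  i=0: C(9,0)·!9 = 1·133496 = 133496
  i=1: C(9,1)·!8 = 9·14833 = 133497
  i=2: C(9,2)·!7 = 36·1854 = 66744
Total = 333737.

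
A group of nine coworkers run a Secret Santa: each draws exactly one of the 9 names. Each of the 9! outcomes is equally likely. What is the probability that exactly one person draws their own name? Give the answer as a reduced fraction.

Favorable outcomes: C(9,1)·!8 = 9·14833 = 133497.
Total outcomes: 9! = 362880.
Probability = 133497/362880 = 2119/5760.

2119/5760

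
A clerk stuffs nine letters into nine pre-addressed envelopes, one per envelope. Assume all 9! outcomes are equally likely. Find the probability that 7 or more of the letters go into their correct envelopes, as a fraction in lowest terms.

37/362880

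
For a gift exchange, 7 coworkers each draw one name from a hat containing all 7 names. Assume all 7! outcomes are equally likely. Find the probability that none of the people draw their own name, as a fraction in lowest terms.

103/280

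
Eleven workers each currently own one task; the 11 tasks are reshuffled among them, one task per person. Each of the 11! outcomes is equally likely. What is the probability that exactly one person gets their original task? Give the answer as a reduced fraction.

16481/44800

Favorable outcomes: C(11,1)·!10 = 11·1334961 = 14684571.
Total outcomes: 11! = 39916800.
Probability = 14684571/39916800 = 16481/44800.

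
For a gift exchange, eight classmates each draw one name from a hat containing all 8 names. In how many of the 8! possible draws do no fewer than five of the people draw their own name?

141

# with exactly i fixed is C(8,i)·!(8-i); sum over i=5..8:
  i=5: C(8,5)·!3 = 56·2 = 112
  i=6: C(8,6)·!2 = 28·1 = 28
  i=7: C(8,7)·!1 = 8·0 = 0
  i=8: C(8,8)·!0 = 1·1 = 1
Total = 141.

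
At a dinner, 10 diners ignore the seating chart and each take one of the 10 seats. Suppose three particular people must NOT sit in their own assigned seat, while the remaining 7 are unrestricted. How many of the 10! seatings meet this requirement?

2656080

Inclusion-exclusion on the 3 forbidden self-matches:
Σ_{j=0}^{3} (-1)^j C(3,j)(10-j)!
= C(3,0)·10! - C(3,1)·9! + C(3,2)·8! - C(3,3)·7!
= 3628800 - 1088640 + 120960 - 5040
= 2656080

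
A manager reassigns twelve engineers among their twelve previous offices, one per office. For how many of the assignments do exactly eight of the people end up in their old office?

4455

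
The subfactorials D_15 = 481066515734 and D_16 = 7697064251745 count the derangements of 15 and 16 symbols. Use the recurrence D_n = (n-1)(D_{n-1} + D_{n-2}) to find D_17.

130850092279664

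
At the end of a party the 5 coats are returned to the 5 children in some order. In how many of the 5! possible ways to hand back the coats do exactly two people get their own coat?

20

Pick the 2 fixed positions: C(5,2) = 10 ways.
The remaining 3 must be deranged: !3 = 2.
Total: 10 × 2 = 20.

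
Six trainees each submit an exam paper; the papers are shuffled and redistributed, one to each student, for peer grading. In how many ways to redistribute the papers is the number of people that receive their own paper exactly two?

135

Pick the 2 fixed positions: C(6,2) = 15 ways.
The remaining 4 must be deranged: !4 = 9.
Total: 15 × 9 = 135.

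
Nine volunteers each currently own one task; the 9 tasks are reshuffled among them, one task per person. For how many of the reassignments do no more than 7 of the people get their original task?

362879

Sum C(9,i)·!(9-i) for i = 0..7:
  i=0: C(9,0)·!9 = 1·133496 = 133496
  i=1: C(9,1)·!8 = 9·14833 = 133497
  i=2: C(9,2)·!7 = 36·1854 = 66744
  i=3: C(9,3)·!6 = 84·265 = 22260
  i=4: C(9,4)·!5 = 126·44 = 5544
  i=5: C(9,5)·!4 = 126·9 = 1134
  i=6: C(9,6)·!3 = 84·2 = 168
  i=7: C(9,7)·!2 = 36·1 = 36
Total = 362879.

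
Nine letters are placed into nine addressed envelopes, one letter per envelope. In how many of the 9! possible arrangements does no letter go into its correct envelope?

133496

The subfactorial !9 = [9!/e] (nearest integer).
9! = 362880, and 362880/e ≈ 133496.09, so !9 = 133496.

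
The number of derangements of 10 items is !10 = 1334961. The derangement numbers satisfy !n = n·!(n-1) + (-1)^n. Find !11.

14684570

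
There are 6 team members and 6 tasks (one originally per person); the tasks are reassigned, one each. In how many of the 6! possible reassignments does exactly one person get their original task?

Pick the single fixed position: C(6,1) = 6 ways.
The other 5 form a derangement: !5 = 44.
Total: 6 × 44 = 264.

264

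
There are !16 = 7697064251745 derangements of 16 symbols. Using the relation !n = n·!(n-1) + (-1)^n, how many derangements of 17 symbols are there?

130850092279664

!17 = 17·7697064251745 - 1 = 130850092279664.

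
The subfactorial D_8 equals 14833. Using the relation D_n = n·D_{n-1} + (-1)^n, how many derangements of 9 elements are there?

133496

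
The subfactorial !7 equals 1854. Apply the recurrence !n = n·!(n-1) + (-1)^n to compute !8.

!8 = 8·1854 + 1 = 14833.

14833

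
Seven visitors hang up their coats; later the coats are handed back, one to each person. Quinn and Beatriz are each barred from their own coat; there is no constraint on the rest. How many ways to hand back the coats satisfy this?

3720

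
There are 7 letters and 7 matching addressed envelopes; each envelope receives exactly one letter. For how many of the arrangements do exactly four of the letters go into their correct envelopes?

70

Choose which 4 of the 7 are fixed: C(7,4) = 35.
The remaining 3 must be deranged: !3 = 2.
Total: 35 × 2 = 70.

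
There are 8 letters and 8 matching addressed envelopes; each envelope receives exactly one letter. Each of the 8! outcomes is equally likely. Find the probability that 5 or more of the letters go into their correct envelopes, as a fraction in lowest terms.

Favorable outcomes: Σ_{i≥5} C(8,i)·!(8-i) = 56·2 + 28·1 + 8·0 + 1·1 = 141.
Total outcomes: 8! = 40320.
Probability = 141/40320 = 47/13440.

47/13440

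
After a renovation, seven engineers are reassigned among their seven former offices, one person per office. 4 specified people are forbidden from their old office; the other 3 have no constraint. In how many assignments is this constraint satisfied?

2790

Let A_j be the event that the j-th constrained one is fixed. By inclusion-exclusion over the 4 events:
Σ_{j=0}^{4} (-1)^j C(4,j)(7-j)!
= C(4,0)·7! - C(4,1)·6! + C(4,2)·5! - C(4,3)·4! + C(4,4)·3!
= 5040 - 2880 + 720 - 96 + 6
= 2790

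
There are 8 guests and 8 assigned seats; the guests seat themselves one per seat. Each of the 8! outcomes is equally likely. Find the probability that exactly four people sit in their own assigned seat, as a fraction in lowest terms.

1/64

Favorable outcomes: C(8,4)·!4 = 70·9 = 630.
Total outcomes: 8! = 40320.
Probability = 630/40320 = 1/64.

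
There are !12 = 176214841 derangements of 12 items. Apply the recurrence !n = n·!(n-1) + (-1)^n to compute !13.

2290792932

!13 = 13·176214841 - 1 = 2290792932.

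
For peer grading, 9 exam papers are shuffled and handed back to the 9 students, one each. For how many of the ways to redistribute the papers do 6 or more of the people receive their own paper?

Sum C(9,i)·!(9-i) for i = 6..9:
  i=6: C(9,6)·!3 = 84·2 = 168
  i=7: C(9,7)·!2 = 36·1 = 36
  i=8: C(9,8)·!1 = 9·0 = 0
  i=9: C(9,9)·!0 = 1·1 = 1
Total = 205.

205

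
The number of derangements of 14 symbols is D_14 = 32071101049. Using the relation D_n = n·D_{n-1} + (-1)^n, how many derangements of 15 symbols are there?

481066515734

D_15 = 15·32071101049 - 1 = 481066515734.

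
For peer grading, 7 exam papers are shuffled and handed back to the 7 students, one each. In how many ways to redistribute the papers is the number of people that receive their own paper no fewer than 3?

# with exactly i fixed is C(7,i)·!(7-i); sum over i=3..7:
  i=3: C(7,3)·!4 = 35·9 = 315
  i=4: C(7,4)·!3 = 35·2 = 70
  i=5: C(7,5)·!2 = 21·1 = 21
  i=6: C(7,6)·!1 = 7·0 = 0
  i=7: C(7,7)·!0 = 1·1 = 1
Total = 407.

407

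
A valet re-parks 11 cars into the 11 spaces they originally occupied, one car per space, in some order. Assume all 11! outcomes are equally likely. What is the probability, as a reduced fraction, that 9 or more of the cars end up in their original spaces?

1/712800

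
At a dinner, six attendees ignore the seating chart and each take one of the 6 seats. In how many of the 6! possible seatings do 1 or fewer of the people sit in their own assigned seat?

Sum C(6,i)·!(6-i) for i = 0..1:
  i=0: C(6,0)·!6 = 1·265 = 265
  i=1: C(6,1)·!5 = 6·44 = 264
Total = 529.

529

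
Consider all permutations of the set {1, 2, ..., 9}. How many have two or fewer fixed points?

333737

Sum C(9,i)·!(9-i) for i = 0..2:
  i=0: C(9,0)·!9 = 1·133496 = 133496
  i=1: C(9,1)·!8 = 9·14833 = 133497
  i=2: C(9,2)·!7 = 36·1854 = 66744
Total = 333737.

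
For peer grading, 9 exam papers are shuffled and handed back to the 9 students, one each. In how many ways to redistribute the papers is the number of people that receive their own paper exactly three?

22260

Pick the 3 fixed positions: C(9,3) = 84 ways.
The remaining 6 must be deranged: !6 = 265.
Total: 84 × 265 = 22260.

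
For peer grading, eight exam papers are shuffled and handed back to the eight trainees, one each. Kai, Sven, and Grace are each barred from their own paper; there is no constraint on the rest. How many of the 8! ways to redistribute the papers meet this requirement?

27240

Let A_j be the event that the j-th constrained one is fixed. By inclusion-exclusion over the 3 events:
Σ_{j=0}^{3} (-1)^j C(3,j)(8-j)!
= C(3,0)·8! - C(3,1)·7! + C(3,2)·6! - C(3,3)·5!
= 40320 - 15120 + 2160 - 120
= 27240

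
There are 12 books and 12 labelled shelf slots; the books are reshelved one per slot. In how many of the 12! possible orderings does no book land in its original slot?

The number of derangements of 12 is !12 = Σ_{k=0}^{12} (-1)^k·12!/k!
= 12! - 12!/1! + 12!/2! - 12!/3! + 12!/4! - 12!/5! + 12!/6! - 12!/7! + 12!/8! - 12!/9! + 12!/10! - 12!/11! + 12!/12!
= 479001600 - 479001600 + 239500800 - 79833600 + 19958400 - 3991680 + 665280 - 95040 + 11880 - 1320 + 132 - 12 + 1
= 176214841

176214841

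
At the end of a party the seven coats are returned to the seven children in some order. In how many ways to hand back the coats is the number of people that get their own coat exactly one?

1855

Pick the single fixed position: C(7,1) = 7 ways.
The remaining 6 must be deranged: !6 = 265.
Total: 7 × 265 = 1855.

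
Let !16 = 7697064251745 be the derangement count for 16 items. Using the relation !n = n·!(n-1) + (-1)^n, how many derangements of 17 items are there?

130850092279664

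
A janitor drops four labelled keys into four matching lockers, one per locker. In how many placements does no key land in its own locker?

Use !n = (n-1)(!(n-1) + !(n-2)).
!4 = 3·(2 + 1) = 3·3 = 9

9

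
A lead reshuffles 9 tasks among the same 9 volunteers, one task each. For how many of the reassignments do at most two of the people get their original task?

333737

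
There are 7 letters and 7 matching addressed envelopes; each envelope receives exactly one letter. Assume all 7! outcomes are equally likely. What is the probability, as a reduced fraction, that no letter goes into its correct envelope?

103/280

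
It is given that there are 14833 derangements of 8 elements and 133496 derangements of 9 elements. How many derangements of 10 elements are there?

1334961

!10 = (10-1)·(!9 + !8) = 9·(133496 + 14833) = 9·148329 = 1334961.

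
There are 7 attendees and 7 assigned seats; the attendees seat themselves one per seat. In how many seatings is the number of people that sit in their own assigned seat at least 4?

# with exactly i fixed is C(7,i)·!(7-i); sum over i=4..7:
  i=4: C(7,4)·!3 = 35·2 = 70
  i=5: C(7,5)·!2 = 21·1 = 21
  i=6: C(7,6)·!1 = 7·0 = 0
  i=7: C(7,7)·!0 = 1·1 = 1
Total = 92.

92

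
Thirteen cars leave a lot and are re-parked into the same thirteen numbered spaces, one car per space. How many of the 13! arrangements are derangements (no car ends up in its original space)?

By inclusion-exclusion, !13 = Σ (-1)^k · 13!/k! for k=0..13
= 13! - 13!/1! + 13!/2! - 13!/3! + 13!/4! - 13!/5! + 13!/6! - 13!/7! + 13!/8! - 13!/9! + 13!/10! - 13!/11! + 13!/12! - 13!/13!
= 6227020800 - 6227020800 + 3113510400 - 1037836800 + 259459200 - 51891840 + 8648640 - 1235520 + 154440 - 17160 + 1716 - 156 + 13 - 1
= 2290792932

2290792932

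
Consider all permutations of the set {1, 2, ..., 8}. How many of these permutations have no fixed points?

14833

The number of derangements of 8 is !8 = Σ_{k=0}^{8} (-1)^k·8!/k!
= 8! - 8!/1! + 8!/2! - 8!/3! + 8!/4! - 8!/5! + 8!/6! - 8!/7! + 8!/8!
= 40320 - 40320 + 20160 - 6720 + 1680 - 336 + 56 - 8 + 1
= 14833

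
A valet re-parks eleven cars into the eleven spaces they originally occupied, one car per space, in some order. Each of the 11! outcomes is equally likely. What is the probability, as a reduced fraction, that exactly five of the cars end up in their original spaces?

53/17280

Favorable outcomes: C(11,5)·!6 = 462·265 = 122430.
Total outcomes: 11! = 39916800.
Probability = 122430/39916800 = 53/17280.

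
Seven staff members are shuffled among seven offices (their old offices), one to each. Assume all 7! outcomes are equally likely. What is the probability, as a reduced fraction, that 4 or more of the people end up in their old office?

Favorable outcomes: Σ_{i≥4} C(7,i)·!(7-i) = 35·2 + 21·1 + 7·0 + 1·1 = 92.
Total outcomes: 7! = 5040.
Probability = 92/5040 = 23/1260.

23/1260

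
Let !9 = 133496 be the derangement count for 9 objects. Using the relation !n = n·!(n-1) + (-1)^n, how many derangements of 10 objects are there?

1334961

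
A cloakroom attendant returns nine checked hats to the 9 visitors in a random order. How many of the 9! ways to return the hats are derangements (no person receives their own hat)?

133496

Use !n = n·!(n-1) + (-1)^n.
!9 = 9·14833 - 1 = 133496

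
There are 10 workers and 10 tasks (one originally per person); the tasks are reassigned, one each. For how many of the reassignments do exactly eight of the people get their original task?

45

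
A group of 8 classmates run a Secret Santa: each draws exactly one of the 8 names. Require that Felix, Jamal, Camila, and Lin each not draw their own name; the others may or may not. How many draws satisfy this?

24024

Let A_j be the event that the j-th constrained one is fixed. By inclusion-exclusion over the 4 events:
Σ_{j=0}^{4} (-1)^j C(4,j)(8-j)!
= C(4,0)·8! - C(4,1)·7! + C(4,2)·6! - C(4,3)·5! + C(4,4)·4!
= 40320 - 20160 + 4320 - 480 + 24
= 24024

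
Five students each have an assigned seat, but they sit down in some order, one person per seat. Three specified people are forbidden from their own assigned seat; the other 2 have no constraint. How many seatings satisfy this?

Inclusion-exclusion on the 3 forbidden self-matches:
Σ_{j=0}^{3} (-1)^j C(3,j)(5-j)!
= C(3,0)·5! - C(3,1)·4! + C(3,2)·3! - C(3,3)·2!
= 120 - 72 + 18 - 2
= 64

64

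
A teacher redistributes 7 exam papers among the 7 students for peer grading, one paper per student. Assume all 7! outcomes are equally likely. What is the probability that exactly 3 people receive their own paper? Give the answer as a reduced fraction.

Favorable outcomes: C(7,3)·!4 = 35·9 = 315.
Total outcomes: 7! = 5040.
Probability = 315/5040 = 1/16.

1/16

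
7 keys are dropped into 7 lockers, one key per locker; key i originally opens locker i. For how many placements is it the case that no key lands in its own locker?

1854

!7 = 7! · Σ_{k=0}^{7} (-1)^k/k!
= 7! - 7!/1! + 7!/2! - 7!/3! + 7!/4! - 7!/5! + 7!/6! - 7!/7!
= 5040 - 5040 + 2520 - 840 + 210 - 42 + 7 - 1
= 1854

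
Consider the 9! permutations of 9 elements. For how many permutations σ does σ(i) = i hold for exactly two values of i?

Pick the 2 fixed positions: C(9,2) = 36 ways.
The other 7 form a derangement: !7 = 1854.
Total: 36 × 1854 = 66744.

66744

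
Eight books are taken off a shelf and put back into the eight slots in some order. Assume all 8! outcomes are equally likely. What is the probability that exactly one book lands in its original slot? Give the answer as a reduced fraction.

103/280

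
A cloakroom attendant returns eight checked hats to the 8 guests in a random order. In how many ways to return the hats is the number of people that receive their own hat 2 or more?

10655

Sum C(8,i)·!(8-i) for i = 2..8:
  i=2: C(8,2)·!6 = 28·265 = 7420
  i=3: C(8,3)·!5 = 56·44 = 2464
  i=4: C(8,4)·!4 = 70·9 = 630
  i=5: C(8,5)·!3 = 56·2 = 112
  i=6: C(8,6)·!2 = 28·1 = 28
  i=7: C(8,7)·!1 = 8·0 = 0
  i=8: C(8,8)·!0 = 1·1 = 1
Total = 10655.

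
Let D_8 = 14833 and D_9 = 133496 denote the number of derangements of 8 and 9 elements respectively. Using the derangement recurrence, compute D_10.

1334961

D_10 = (10-1)·(D_9 + D_8) = 9·(133496 + 14833) = 9·148329 = 1334961.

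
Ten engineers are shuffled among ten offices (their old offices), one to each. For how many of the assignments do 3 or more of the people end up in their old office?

# with exactly i fixed is C(10,i)·!(10-i); sum over i=3..10:
  i=3: C(10,3)·!7 = 120·1854 = 222480
  i=4: C(10,4)·!6 = 210·265 = 55650
  i=5: C(10,5)·!5 = 252·44 = 11088
  i=6: C(10,6)·!4 = 210·9 = 1890
  i=7: C(10,7)·!3 = 120·2 = 240
  i=8: C(10,8)·!2 = 45·1 = 45
  i=9: C(10,9)·!1 = 10·0 = 0
  i=10: C(10,10)·!0 = 1·1 = 1
Total = 291394.

291394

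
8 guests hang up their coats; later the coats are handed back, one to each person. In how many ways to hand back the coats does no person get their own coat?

14833

The number of derangements of 8 is !8 = Σ_{k=0}^{8} (-1)^k·8!/k!
= 8! - 8!/1! + 8!/2! - 8!/3! + 8!/4! - 8!/5! + 8!/6! - 8!/7! + 8!/8!
= 40320 - 40320 + 20160 - 6720 + 1680 - 336 + 56 - 8 + 1
= 14833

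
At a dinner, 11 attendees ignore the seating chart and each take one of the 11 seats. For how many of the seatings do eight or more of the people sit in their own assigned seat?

# with exactly i fixed is C(11,i)·!(11-i); sum over i=8..11:
  i=8: C(11,8)·!3 = 165·2 = 330
  i=9: C(11,9)·!2 = 55·1 = 55
  i=10: C(11,10)·!1 = 11·0 = 0
  i=11: C(11,11)·!0 = 1·1 = 1
Total = 386.

386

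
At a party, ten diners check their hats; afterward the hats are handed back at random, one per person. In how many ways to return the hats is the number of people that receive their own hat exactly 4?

55650

Pick the 4 fixed positions: C(10,4) = 210 ways.
The other 6 form a derangement: !6 = 265.
Total: 210 × 265 = 55650.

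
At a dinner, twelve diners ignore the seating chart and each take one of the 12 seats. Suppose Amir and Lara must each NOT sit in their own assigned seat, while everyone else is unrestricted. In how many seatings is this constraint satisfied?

402796800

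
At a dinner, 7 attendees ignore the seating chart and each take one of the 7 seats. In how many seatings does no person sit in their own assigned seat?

1854

The subfactorial !7 = [7!/e] (nearest integer).
7! = 5040, and 5040/e ≈ 1854.11, so !7 = 1854.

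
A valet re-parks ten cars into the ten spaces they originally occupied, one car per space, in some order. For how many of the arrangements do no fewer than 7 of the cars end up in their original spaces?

# with exactly i fixed is C(10,i)·!(10-i); sum over i=7..10:
  i=7: C(10,7)·!3 = 120·2 = 240
  i=8: C(10,8)·!2 = 45·1 = 45
  i=9: C(10,9)·!1 = 10·0 = 0
  i=10: C(10,10)·!0 = 1·1 = 1
Total = 286.

286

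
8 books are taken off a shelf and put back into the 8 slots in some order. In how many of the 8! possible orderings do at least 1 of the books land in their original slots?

# with exactly i fixed is C(8,i)·!(8-i); sum over i=1..8:
  i=1: C(8,1)·!7 = 8·1854 = 14832
  i=2: C(8,2)·!6 = 28·265 = 7420
  i=3: C(8,3)·!5 = 56·44 = 2464
  i=4: C(8,4)·!4 = 70·9 = 630
  i=5: C(8,5)·!3 = 56·2 = 112
  i=6: C(8,6)·!2 = 28·1 = 28
  i=7: C(8,7)·!1 = 8·0 = 0
  i=8: C(8,8)·!0 = 1·1 = 1
Total = 25487.

25487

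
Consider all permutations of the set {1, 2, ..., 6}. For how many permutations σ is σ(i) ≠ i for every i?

!6 is the nearest integer to 6!/e.
6! = 720, and 720/e ≈ 264.87, so !6 = 265.

265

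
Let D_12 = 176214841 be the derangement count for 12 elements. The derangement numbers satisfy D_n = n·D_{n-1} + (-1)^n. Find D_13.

2290792932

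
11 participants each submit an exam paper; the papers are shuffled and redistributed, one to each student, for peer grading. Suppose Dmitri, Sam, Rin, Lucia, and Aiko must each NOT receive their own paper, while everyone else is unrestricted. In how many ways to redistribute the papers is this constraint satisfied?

25022880

Inclusion-exclusion on the 5 forbidden self-matches:
Σ_{j=0}^{5} (-1)^j C(5,j)(11-j)!
= C(5,0)·11! - C(5,1)·10! + C(5,2)·9! - C(5,3)·8! + C(5,4)·7! - C(5,5)·6!
= 39916800 - 18144000 + 3628800 - 403200 + 25200 - 720
= 25022880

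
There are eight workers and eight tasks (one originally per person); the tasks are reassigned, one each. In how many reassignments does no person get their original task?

Use !n = n·!(n-1) + (-1)^n.
!8 = 8·1854 + 1 = 14833

14833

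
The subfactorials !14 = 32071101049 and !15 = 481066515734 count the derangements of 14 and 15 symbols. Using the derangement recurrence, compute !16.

!16 = (16-1)·(!15 + !14) = 15·(481066515734 + 32071101049) = 15·513137616783 = 7697064251745.

7697064251745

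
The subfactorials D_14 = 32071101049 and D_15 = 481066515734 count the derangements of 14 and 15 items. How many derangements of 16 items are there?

7697064251745

D_16 = (16-1)·(D_15 + D_14) = 15·(481066515734 + 32071101049) = 15·513137616783 = 7697064251745.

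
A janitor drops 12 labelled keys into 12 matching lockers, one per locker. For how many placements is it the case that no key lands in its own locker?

176214841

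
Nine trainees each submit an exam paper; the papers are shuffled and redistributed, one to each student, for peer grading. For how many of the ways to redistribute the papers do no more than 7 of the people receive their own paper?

362879

Sum C(9,i)·!(9-i) for i = 0..7:
  i=0: C(9,0)·!9 = 1·133496 = 133496
  i=1: C(9,1)·!8 = 9·14833 = 133497
  i=2: C(9,2)·!7 = 36·1854 = 66744
  i=3: C(9,3)·!6 = 84·265 = 22260
  i=4: C(9,4)·!5 = 126·44 = 5544
  i=5: C(9,5)·!4 = 126·9 = 1134
  i=6: C(9,6)·!3 = 84·2 = 168
  i=7: C(9,7)·!2 = 36·1 = 36
Total = 362879.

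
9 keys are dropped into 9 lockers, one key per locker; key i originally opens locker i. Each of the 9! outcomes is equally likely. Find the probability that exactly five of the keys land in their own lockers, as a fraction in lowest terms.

1/320

Favorable outcomes: C(9,5)·!4 = 126·9 = 1134.
Total outcomes: 9! = 362880.
Probability = 1134/362880 = 1/320.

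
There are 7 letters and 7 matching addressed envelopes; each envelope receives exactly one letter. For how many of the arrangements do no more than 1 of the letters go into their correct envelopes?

3709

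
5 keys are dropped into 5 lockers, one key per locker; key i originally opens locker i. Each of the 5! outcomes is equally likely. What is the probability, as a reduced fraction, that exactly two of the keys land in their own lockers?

Favorable outcomes: C(5,2)·!3 = 10·2 = 20.
Total outcomes: 5! = 120.
Probability = 20/120 = 1/6.

1/6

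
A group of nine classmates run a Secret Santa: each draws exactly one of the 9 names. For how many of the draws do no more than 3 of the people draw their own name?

# with exactly i fixed is C(9,i)·!(9-i); sum over i=0..3:
  i=0: C(9,0)·!9 = 1·133496 = 133496
  i=1: C(9,1)·!8 = 9·14833 = 133497
  i=2: C(9,2)·!7 = 36·1854 = 66744
  i=3: C(9,3)·!6 = 84·265 = 22260
Total = 355997.

355997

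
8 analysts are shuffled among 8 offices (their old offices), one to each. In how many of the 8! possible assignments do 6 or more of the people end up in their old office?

# with exactly i fixed is C(8,i)·!(8-i); sum over i=6..8:
  i=6: C(8,6)·!2 = 28·1 = 28
  i=7: C(8,7)·!1 = 8·0 = 0
  i=8: C(8,8)·!0 = 1·1 = 1
Total = 29.

29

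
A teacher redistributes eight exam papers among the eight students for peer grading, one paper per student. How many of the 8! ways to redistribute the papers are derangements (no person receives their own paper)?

!8 is the nearest integer to 8!/e.
8! = 40320, and 40320/e ≈ 14832.90, so !8 = 14833.

14833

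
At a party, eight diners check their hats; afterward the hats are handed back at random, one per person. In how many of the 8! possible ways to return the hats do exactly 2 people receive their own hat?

7420

Pick the 2 fixed positions: C(8,2) = 28 ways.
The remaining 6 must be deranged: !6 = 265.
Total: 28 × 265 = 7420.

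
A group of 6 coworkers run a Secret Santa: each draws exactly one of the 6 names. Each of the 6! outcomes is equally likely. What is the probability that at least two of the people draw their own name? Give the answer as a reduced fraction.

Favorable outcomes: Σ_{i≥2} C(6,i)·!(6-i) = 15·9 + 20·2 + 15·1 + 6·0 + 1·1 = 191.
Total outcomes: 6! = 720.
Probability = 191/720 = 191/720.

191/720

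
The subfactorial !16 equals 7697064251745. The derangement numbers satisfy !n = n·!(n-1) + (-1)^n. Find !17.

!17 = 17·7697064251745 - 1 = 130850092279664.

130850092279664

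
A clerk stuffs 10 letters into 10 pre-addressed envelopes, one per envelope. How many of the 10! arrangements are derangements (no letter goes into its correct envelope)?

1334961

!10 is the nearest integer to 10!/e.
10! = 3628800, and 3628800/e ≈ 1334960.92, so !10 = 1334961.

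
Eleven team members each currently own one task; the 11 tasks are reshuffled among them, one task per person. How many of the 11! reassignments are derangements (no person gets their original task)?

14684570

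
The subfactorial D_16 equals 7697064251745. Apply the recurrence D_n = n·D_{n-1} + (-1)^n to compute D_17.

D_17 = 17·7697064251745 - 1 = 130850092279664.

130850092279664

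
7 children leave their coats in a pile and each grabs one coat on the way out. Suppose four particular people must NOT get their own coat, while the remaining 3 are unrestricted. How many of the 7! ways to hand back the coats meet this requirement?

2790

Inclusion-exclusion on the 4 forbidden self-matches:
Σ_{j=0}^{4} (-1)^j C(4,j)(7-j)!
= C(4,0)·7! - C(4,1)·6! + C(4,2)·5! - C(4,3)·4! + C(4,4)·3!
= 5040 - 2880 + 720 - 96 + 6
= 2790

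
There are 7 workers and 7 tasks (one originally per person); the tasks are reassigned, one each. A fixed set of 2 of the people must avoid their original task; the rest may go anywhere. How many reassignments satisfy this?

3720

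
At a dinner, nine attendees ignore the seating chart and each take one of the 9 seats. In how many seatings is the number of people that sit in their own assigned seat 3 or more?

# with exactly i fixed is C(9,i)·!(9-i); sum over i=3..9:
  i=3: C(9,3)·!6 = 84·265 = 22260
  i=4: C(9,4)·!5 = 126·44 = 5544
  i=5: C(9,5)·!4 = 126·9 = 1134
  i=6: C(9,6)·!3 = 84·2 = 168
  i=7: C(9,7)·!2 = 36·1 = 36
  i=8: C(9,8)·!1 = 9·0 = 0
  i=9: C(9,9)·!0 = 1·1 = 1
Total = 29143.

29143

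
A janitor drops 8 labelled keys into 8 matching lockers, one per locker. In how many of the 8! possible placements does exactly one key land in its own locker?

14832

Choose which one of the 8 is fixed: C(8,1) = 8.
The remaining 7 must be deranged: !7 = 1854.
Total: 8 × 1854 = 14832.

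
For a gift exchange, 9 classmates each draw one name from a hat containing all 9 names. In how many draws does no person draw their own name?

!9 is the nearest integer to 9!/e.
9! = 362880, and 362880/e ≈ 133496.09, so !9 = 133496.

133496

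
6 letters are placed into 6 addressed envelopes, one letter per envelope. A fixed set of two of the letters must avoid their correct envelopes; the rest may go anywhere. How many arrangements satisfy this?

504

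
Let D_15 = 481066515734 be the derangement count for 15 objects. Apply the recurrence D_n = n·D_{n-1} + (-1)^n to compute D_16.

7697064251745

D_16 = 16·481066515734 + 1 = 7697064251745.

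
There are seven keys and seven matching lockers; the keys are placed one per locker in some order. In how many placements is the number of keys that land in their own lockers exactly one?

Pick the single fixed position: C(7,1) = 7 ways.
The remaining 6 must be deranged: !6 = 265.
Total: 7 × 265 = 1855.

1855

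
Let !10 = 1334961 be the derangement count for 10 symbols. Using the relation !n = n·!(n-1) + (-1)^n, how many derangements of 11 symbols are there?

14684570

!11 = 11·1334961 - 1 = 14684570.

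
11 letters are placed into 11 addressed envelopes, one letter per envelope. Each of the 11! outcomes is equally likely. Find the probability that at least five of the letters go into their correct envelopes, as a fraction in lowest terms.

73057/19958400

Favorable outcomes: Σ_{i≥5} C(11,i)·!(11-i) = 462·265 + 462·44 + 330·9 + 165·2 + 55·1 + 11·0 + 1·1 = 146114.
Total outcomes: 11! = 39916800.
Probability = 146114/39916800 = 73057/19958400.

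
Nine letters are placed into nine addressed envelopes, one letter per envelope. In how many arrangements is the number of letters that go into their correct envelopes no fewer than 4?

6883

# with exactly i fixed is C(9,i)·!(9-i); sum over i=4..9:
  i=4: C(9,4)·!5 = 126·44 = 5544
  i=5: C(9,5)·!4 = 126·9 = 1134
  i=6: C(9,6)·!3 = 84·2 = 168
  i=7: C(9,7)·!2 = 36·1 = 36
  i=8: C(9,8)·!1 = 9·0 = 0
  i=9: C(9,9)·!0 = 1·1 = 1
Total = 6883.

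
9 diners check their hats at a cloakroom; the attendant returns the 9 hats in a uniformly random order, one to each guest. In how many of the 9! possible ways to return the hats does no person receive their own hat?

Use !n = n·!(n-1) + (-1)^n.
!9 = 9·14833 - 1 = 133496

133496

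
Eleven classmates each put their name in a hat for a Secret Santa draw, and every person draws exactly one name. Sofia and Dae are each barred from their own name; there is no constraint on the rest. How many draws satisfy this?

Let A_j be the event that the j-th constrained one is fixed. By inclusion-exclusion over the 2 events:
Σ_{j=0}^{2} (-1)^j C(2,j)(11-j)!
= C(2,0)·11! - C(2,1)·10! + C(2,2)·9!
= 39916800 - 7257600 + 362880
= 33022080

33022080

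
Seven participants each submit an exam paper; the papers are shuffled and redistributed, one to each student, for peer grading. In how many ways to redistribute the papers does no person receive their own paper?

Use !n = n·!(n-1) + (-1)^n.
!7 = 7·265 - 1 = 1854

1854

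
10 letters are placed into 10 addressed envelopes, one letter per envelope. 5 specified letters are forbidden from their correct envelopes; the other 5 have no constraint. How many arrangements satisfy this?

2170680

Let A_j be the event that the j-th constrained one is fixed. By inclusion-exclusion over the 5 events:
Σ_{j=0}^{5} (-1)^j C(5,j)(10-j)!
= C(5,0)·10! - C(5,1)·9! + C(5,2)·8! - C(5,3)·7! + C(5,4)·6! - C(5,5)·5!
= 3628800 - 1814400 + 403200 - 50400 + 3600 - 120
= 2170680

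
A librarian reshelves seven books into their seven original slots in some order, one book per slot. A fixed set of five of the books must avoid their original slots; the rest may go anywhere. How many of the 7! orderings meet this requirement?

2428

Let A_j be the event that the j-th constrained one is fixed. By inclusion-exclusion over the 5 events:
Σ_{j=0}^{5} (-1)^j C(5,j)(7-j)!
= C(5,0)·7! - C(5,1)·6! + C(5,2)·5! - C(5,3)·4! + C(5,4)·3! - C(5,5)·2!
= 5040 - 3600 + 1200 - 240 + 30 - 2
= 2428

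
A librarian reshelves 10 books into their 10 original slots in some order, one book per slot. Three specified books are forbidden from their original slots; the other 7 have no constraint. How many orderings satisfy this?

2656080

Inclusion-exclusion on the 3 forbidden self-matches:
Σ_{j=0}^{3} (-1)^j C(3,j)(10-j)!
= C(3,0)·10! - C(3,1)·9! + C(3,2)·8! - C(3,3)·7!
= 3628800 - 1088640 + 120960 - 5040
= 2656080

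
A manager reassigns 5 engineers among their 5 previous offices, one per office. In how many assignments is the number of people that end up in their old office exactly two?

Choose which 2 of the 5 are fixed: C(5,2) = 10.
The other 3 form a derangement: !3 = 2.
Total: 10 × 2 = 20.

20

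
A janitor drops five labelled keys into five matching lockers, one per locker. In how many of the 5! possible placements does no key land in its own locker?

44

The number of derangements of 5 is !5 = Σ_{k=0}^{5} (-1)^k·5!/k!
= 5! - 5!/1! + 5!/2! - 5!/3! + 5!/4! - 5!/5!
= 120 - 120 + 60 - 20 + 5 - 1
= 44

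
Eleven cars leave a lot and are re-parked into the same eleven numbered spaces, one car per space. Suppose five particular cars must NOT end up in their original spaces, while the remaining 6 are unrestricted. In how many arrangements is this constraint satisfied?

25022880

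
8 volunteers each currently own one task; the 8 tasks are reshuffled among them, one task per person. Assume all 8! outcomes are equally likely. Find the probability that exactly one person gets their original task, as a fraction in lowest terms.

Favorable outcomes: C(8,1)·!7 = 8·1854 = 14832.
Total outcomes: 8! = 40320.
Probability = 14832/40320 = 103/280.

103/280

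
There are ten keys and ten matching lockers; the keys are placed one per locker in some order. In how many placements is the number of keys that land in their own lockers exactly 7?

240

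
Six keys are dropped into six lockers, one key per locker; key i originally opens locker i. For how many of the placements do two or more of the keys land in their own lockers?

191

# with exactly i fixed is C(6,i)·!(6-i); sum over i=2..6:
  i=2: C(6,2)·!4 = 15·9 = 135
  i=3: C(6,3)·!3 = 20·2 = 40
  i=4: C(6,4)·!2 = 15·1 = 15
  i=5: C(6,5)·!1 = 6·0 = 0
  i=6: C(6,6)·!0 = 1·1 = 1
Total = 191.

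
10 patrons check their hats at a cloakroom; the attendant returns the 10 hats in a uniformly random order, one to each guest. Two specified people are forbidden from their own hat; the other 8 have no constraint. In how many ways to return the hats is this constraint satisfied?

Let A_j be the event that the j-th constrained one is fixed. By inclusion-exclusion over the 2 events:
Σ_{j=0}^{2} (-1)^j C(2,j)(10-j)!
= C(2,0)·10! - C(2,1)·9! + C(2,2)·8!
= 3628800 - 725760 + 40320
= 2943360

2943360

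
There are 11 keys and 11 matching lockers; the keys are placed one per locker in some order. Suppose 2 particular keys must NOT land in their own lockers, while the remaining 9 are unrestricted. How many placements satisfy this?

33022080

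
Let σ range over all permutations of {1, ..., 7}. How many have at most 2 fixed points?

# with exactly i fixed is C(7,i)·!(7-i); sum over i=0..2:
  i=0: C(7,0)·!7 = 1·1854 = 1854
  i=1: C(7,1)·!6 = 7·265 = 1855
  i=2: C(7,2)·!5 = 21·44 = 924
Total = 4633.

4633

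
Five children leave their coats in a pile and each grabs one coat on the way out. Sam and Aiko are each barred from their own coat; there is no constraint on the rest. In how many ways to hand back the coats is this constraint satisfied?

78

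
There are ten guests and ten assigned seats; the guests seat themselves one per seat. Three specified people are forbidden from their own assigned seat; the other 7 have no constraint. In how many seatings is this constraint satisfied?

Let A_j be the event that the j-th constrained one is fixed. By inclusion-exclusion over the 3 events:
Σ_{j=0}^{3} (-1)^j C(3,j)(10-j)!
= C(3,0)·10! - C(3,1)·9! + C(3,2)·8! - C(3,3)·7!
= 3628800 - 1088640 + 120960 - 5040
= 2656080

2656080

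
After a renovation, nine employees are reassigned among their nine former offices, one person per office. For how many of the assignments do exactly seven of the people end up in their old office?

36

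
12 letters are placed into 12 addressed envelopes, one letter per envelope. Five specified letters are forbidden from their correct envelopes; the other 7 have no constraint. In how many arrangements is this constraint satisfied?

312273360

Inclusion-exclusion on the 5 forbidden self-matches:
Σ_{j=0}^{5} (-1)^j C(5,j)(12-j)!
= C(5,0)·12! - C(5,1)·11! + C(5,2)·10! - C(5,3)·9! + C(5,4)·8! - C(5,5)·7!
= 479001600 - 199584000 + 36288000 - 3628800 + 201600 - 5040
= 312273360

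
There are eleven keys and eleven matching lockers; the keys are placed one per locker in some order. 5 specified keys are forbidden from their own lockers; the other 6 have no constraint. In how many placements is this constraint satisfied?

25022880

Inclusion-exclusion on the 5 forbidden self-matches:
Σ_{j=0}^{5} (-1)^j C(5,j)(11-j)!
= C(5,0)·11! - C(5,1)·10! + C(5,2)·9! - C(5,3)·8! + C(5,4)·7! - C(5,5)·6!
= 39916800 - 18144000 + 3628800 - 403200 + 25200 - 720
= 25022880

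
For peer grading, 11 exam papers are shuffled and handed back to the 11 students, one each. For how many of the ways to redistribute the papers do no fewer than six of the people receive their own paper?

23684

# with exactly i fixed is C(11,i)·!(11-i); sum over i=6..11:
  i=6: C(11,6)·!5 = 462·44 = 20328
  i=7: C(11,7)·!4 = 330·9 = 2970
  i=8: C(11,8)·!3 = 165·2 = 330
  i=9: C(11,9)·!2 = 55·1 = 55
  i=10: C(11,10)·!1 = 11·0 = 0
  i=11: C(11,11)·!0 = 1·1 = 1
Total = 23684.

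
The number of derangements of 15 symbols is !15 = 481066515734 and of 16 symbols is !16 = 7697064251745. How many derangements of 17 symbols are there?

130850092279664

!17 = (17-1)·(!16 + !15) = 16·(7697064251745 + 481066515734) = 16·8178130767479 = 130850092279664.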